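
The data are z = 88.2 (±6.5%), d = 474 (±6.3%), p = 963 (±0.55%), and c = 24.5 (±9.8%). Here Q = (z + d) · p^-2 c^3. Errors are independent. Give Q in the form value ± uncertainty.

8.92 ± 2.67

Let u = z + d = 562. δu = √(δz² + δd²) = √(32.9 + 892) = 30.4, so δu/u = 0.0541.
Q is then a monomial in u, p, c:
δQ/Q = √((δu/u)² + (-2·δp/p)² + (3·δc/c)²) = √(0.00293 + 0.000121 + 0.0864) = 0.299
Q = 8.92, so δQ = 0.299 × 8.92 = 2.67.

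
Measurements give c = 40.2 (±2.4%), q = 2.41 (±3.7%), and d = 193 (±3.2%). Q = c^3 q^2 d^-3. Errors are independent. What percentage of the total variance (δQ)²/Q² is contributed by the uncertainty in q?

(δQ/Q)² = (3·δc/c)² + (2·δq/q)² + (-3·δd/d)²
  c term: (3×0.0240)² = 0.00518
  q term: (2×0.0370)² = 0.00548
  d term: (-3×0.0320)² = 0.00922
Total = 0.0199. Share from q = 0.00548/0.0199 = 0.276.

27.6%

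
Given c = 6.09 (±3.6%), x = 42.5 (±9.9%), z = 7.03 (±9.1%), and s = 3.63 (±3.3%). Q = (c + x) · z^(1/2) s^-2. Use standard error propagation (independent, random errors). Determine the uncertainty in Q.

1.15

Let u = c + x = 48.6. δu = √(δc² + δx²) = √(0.0481 + 17.7) = 4.21, so δu/u = 0.0867.
Q is then a monomial in u, z, s:
δQ/Q = √((δu/u)² + (½·δz/z)² + (-2·δs/s)²) = √(0.00752 + 0.00207 + 0.00436) = 0.118
Q = 9.78, so δQ = 0.118 × 9.78 = 1.15.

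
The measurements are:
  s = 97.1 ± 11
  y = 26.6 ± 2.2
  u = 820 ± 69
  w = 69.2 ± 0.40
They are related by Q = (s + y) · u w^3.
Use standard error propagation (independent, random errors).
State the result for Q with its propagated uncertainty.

Let h = s + y = 124. δh = √(δs² + δy²) = √(121 + 4.84) = 11.2, so δh/h = 0.0907.
Q is then a monomial in h, u, w:
δQ/Q = √((δh/h)² + (1·δu/u)² + (3·δw/w)²) = √(0.00822 + 0.00708 + 0.000301) = 0.125
Q = 3.36e+10, so δQ = 0.125 × 3.36e+10 = 4.2e+09.

(3.36 ± 0.420) × 10^10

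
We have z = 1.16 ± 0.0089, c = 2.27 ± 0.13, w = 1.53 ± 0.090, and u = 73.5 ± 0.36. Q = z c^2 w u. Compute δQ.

86.8

Relative error in a monomial: (δQ/Q)² = Σ (nᵢ · δxᵢ/xᵢ)².
  (1·δz/z)² = (1×0.00767)² = 5.89e-05;  (2·δc/c)² = (2×0.0573)² = 0.0131;  (1·δw/w)² = (1×0.0588)² = 0.00346;  (1·δu/u)² = (1×0.00490)² = 2.4e-05
δQ/Q = √(0.0167) = 0.129
Q = 672, so δQ = 0.129 × 672 = 86.8.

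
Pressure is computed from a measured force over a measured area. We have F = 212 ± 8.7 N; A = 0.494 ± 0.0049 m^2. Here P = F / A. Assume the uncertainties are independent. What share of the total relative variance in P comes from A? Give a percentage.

(δP/P)² = (1·δF/F)² + (-1·δA/A)²
  F term: (1×0.0410)² = 0.00168
  A term: (-1×0.00992)² = 9.84e-05
Total = 0.00178. Share from A = 9.84e-05/0.00178 = 0.0552.

5.52%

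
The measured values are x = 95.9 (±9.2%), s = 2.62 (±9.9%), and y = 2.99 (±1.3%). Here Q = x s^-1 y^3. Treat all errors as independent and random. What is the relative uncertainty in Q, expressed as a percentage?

14.1%

For a monomial Q ∝ x, s^-1, y^3, fractional errors add in quadrature:
  (1·δx/x)² = (1×0.0920)² = 0.00846;  (-1·δs/s)² = (-1×0.0990)² = 0.00980;  (3·δy/y)² = (3×0.0130)² = 0.00152
δQ/Q = √(0.0198) = 0.141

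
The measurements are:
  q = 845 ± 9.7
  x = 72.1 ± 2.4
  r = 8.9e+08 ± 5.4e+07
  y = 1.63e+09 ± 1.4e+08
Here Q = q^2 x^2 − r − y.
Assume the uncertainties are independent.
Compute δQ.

Let p = q^2·x^2 = 3.71e+09. δp/p = √((2·δq/q)² + (2·δx/x)²) = √(0.000527 + 0.00443) = 0.0704, so δp = 2.61e+08.
Q = p − r − y: δQ = √(δp² + δr² + δy²) = √(6.83e+16 + 2.92e+15 + 1.96e+16) = 3.01e+08

3.01e+08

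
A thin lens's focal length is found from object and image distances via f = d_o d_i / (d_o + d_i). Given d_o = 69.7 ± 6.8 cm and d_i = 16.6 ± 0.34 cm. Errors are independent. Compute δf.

∂f/∂d_o = (d_i/(d_o+d_i))² = 0.0370;  ∂f/∂d_i = (d_o/(d_o+d_i))² = 0.652
δf = √((∂f/∂d_o · δd_o)² + (∂f/∂d_i · δd_i)²) = √(0.0633 + 0.0492) = 0.335 cm

0.335 cm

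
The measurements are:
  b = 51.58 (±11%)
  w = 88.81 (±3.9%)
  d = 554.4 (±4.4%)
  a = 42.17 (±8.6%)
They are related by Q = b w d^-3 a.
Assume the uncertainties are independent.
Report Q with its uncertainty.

0.001134 ± 0.000222

Relative error in a monomial: (δQ/Q)² = Σ (nᵢ · δxᵢ/xᵢ)².
  (1·δb/b)² = (1×0.110)² = 0.0121;  (1·δw/w)² = (1×0.0390)² = 0.00152;  (-3·δd/d)² = (-3×0.0440)² = 0.0174;  (1·δa/a)² = (1×0.0860)² = 0.00740
δQ/Q = √(0.0384) = 0.196
Q = 0.001134, so δQ = 0.196 × 0.001134 = 0.000222.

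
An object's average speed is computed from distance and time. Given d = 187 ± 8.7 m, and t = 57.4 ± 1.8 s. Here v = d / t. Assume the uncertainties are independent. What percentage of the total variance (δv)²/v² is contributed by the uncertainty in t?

31.2%

(δv/v)² = (1·δd/d)² + (-1·δt/t)²
  d term: (1×0.0465)² = 0.00216
  t term: (-1×0.0314)² = 0.000983
Total = 0.00315. Share from t = 0.000983/0.00315 = 0.312.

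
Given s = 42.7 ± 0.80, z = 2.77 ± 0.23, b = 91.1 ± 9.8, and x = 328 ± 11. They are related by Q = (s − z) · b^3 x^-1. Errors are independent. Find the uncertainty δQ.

Let u = s − z = 39.9. δu = √(δs² + δz²) = √(0.640 + 0.0529) = 0.832, so δu/u = 0.0208.
Q is then a monomial in u, b, x:
δQ/Q = √((δu/u)² + (3·δb/b)² + (-1·δx/x)²) = √(0.000435 + 0.104 + 0.00112) = 0.325
Q = 92000, so δQ = 0.325 × 92000 = 29900.

29900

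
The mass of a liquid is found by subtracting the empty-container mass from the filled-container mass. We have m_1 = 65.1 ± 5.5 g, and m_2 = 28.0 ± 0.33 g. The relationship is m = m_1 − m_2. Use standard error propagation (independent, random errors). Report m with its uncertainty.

37.1 ± 5.51 g

Each term contributes (cᵢ δxᵢ)² to (δm)²:
  (δm_1)² = 30.2;  (δm_2)² = 0.109
δm = √(30.4) = 5.51 g
m = 37.1 g.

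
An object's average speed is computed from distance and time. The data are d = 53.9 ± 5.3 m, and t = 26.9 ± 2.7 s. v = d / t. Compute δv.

Each factor contributes (exponent × relative error)² to (δv/v)²:
  (1·δd/d)² = (1×0.0983)² = 0.00967;  (-1·δt/t)² = (-1×0.100)² = 0.0101
δv/v = √(0.0197) = 0.141
v = 2.00 m/s, so δv = 0.141 × 2.00 = 0.282 m/s.

0.282 m/s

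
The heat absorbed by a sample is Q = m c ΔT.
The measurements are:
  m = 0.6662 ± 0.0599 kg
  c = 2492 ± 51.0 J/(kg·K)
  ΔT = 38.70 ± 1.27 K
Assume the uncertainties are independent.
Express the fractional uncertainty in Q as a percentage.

9.79%

Each factor contributes (exponent × relative error)² to (δQ/Q)²:
  (1·δm/m)² = (1×0.0899)² = 0.00808;  (1·δc/c)² = (1×0.0205)² = 0.000419;  (1·δΔT/ΔT)² = (1×0.0328)² = 0.00108
δQ/Q = √(0.00958) = 0.0979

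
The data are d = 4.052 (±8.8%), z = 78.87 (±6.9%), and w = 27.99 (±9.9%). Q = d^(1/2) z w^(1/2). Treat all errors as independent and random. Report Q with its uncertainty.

Since Q is a product/quotient, work with relative uncertainties:
  (½·δd/d)² = (0.5×0.0880)² = 0.00194;  (1·δz/z)² = (1×0.0690)² = 0.00476;  (½·δw/w)² = (0.5×0.0990)² = 0.00245
δQ/Q = √(0.00915) = 0.0956
Q = 839.9, so δQ = 0.0956 × 839.9 = 80.3.

839.9 ± 80.3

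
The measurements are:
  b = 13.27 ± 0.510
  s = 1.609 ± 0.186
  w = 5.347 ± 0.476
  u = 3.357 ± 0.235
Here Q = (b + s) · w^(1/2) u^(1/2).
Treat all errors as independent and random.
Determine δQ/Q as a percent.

6.74%

Let h = b + s = 14.88. δh = √(δb² + δs²) = √(0.260 + 0.0346) = 0.543, so δh/h = 0.0365.
Q is then a monomial in h, w, u:
δQ/Q = √((δh/h)² + (½·δw/w)² + (½·δu/u)²) = √(0.00133 + 0.00198 + 0.00123) = 0.0674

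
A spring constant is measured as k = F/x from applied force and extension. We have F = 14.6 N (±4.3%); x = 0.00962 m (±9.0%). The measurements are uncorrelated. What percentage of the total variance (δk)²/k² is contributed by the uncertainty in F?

18.6%

(δk/k)² = (1·δF/F)² + (-1·δx/x)²
  F term: (1×0.0430)² = 0.00185
  x term: (-1×0.0900)² = 0.00810
Total = 0.00995. Share from F = 0.00185/0.00995 = 0.186.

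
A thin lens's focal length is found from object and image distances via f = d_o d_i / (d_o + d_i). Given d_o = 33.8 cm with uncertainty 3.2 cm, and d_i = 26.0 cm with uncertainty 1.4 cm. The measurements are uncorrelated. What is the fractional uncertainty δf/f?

∂f/∂d_o = (d_i/(d_o+d_i))² = 0.189;  ∂f/∂d_i = (d_o/(d_o+d_i))² = 0.319
δf = √((∂f/∂d_o · δd_o)² + (∂f/∂d_i · δd_i)²) = √(0.366 + 0.200) = 0.752 cm
f = 14.7 cm, so δf/f = 0.752/14.7 = 0.0512.

0.0512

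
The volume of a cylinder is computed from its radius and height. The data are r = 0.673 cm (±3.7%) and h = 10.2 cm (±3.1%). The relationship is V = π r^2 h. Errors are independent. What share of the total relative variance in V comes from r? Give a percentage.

(δV/V)² = (2·δr/r)² + (1·δh/h)²
  r term: (2×0.0370)² = 0.00548
  h term: (1×0.0310)² = 0.000961
Total = 0.00644. Share from r = 0.00548/0.00644 = 0.851.

85.1%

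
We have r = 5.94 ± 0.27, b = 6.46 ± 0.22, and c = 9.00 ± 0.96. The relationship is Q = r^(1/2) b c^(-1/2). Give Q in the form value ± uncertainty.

Q is a product of powers, so relative uncertainties combine in quadrature:
  (½·δr/r)² = (0.5×0.0455)² = 0.000517;  (1·δb/b)² = (1×0.0341)² = 0.00116;  (−½·δc/c)² = (-0.5×0.107)² = 0.00284
δQ/Q = √(0.00452) = 0.0672
Q = 5.25, so δQ = 0.0672 × 5.25 = 0.353.

5.25 ± 0.353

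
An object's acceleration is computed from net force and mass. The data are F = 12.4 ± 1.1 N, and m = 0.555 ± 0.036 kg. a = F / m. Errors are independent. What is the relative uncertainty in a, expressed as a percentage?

Since a is a product/quotient, work with relative uncertainties:
  (1·δF/F)² = (1×0.0887)² = 0.00787;  (-1·δm/m)² = (-1×0.0649)² = 0.00421
δa/a = √(0.0121) = 0.110

11.0%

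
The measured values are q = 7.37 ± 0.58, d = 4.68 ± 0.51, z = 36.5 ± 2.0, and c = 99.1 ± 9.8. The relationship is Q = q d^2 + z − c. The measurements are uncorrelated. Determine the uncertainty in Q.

Let p = q·d^2 = 161. δp/p = √((1·δq/q)² + (2·δd/d)²) = √(0.00619 + 0.0475) = 0.232, so δp = 37.4.
Q = p + z − c: δQ = √(δp² + δz² + δc²) = √(1400 + 4.00 + 96.0) = 38.7

38.7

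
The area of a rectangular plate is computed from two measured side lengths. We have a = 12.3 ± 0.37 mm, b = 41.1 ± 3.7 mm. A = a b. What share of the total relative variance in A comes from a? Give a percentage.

10.0%

(δA/A)² = (1·δa/a)² + (1·δb/b)²
  a term: (1×0.0301)² = 0.000905
  b term: (1×0.0900)² = 0.00810
Total = 0.00901. Share from a = 0.000905/0.00901 = 0.100.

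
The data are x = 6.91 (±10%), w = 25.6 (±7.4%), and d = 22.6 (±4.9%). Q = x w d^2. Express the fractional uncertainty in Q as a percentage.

15.8%

Q is a product of powers, so relative uncertainties combine in quadrature:
  (1·δx/x)² = (1×0.100)² = 0.0100;  (1·δw/w)² = (1×0.0740)² = 0.00548;  (2·δd/d)² = (2×0.0490)² = 0.00960
δQ/Q = √(0.0251) = 0.158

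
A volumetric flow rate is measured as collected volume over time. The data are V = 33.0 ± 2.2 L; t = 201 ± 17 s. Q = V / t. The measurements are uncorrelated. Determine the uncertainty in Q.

Relative error in a monomial: (δQ/Q)² = Σ (nᵢ · δxᵢ/xᵢ)².
  (1·δV/V)² = (1×0.0667)² = 0.00444;  (-1·δt/t)² = (-1×0.0846)² = 0.00715
δQ/Q = √(0.0116) = 0.108
Q = 0.164 L/s, so δQ = 0.108 × 0.164 = 0.0177 L/s.

0.0177 L/s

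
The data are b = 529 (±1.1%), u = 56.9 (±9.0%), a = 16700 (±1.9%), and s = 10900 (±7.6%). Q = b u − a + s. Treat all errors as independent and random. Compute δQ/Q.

0.118

Let p = b·u = 30100. δp/p = √((1·δb/b)² + (1·δu/u)²) = √(0.000121 + 0.00810) = 0.0907, so δp = 2730.
Q = p − a + s: δQ = √(δp² + δa² + δs²) = √(7.45e+06 + 1.01e+05 + 6.86e+05) = 2870
Q = 24300, so δQ/Q = 2870/24300 = 0.118.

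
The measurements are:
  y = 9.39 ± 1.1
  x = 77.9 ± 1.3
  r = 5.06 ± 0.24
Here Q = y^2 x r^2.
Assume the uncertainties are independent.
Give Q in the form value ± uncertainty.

Products/powers → add relative errors in quadrature, weighted by exponent:
  (2·δy/y)² = (2×0.117)² = 0.0549;  (1·δx/x)² = (1×0.0167)² = 0.000278;  (2·δr/r)² = (2×0.0474)² = 0.00900
δQ/Q = √(0.0642) = 0.253
Q = 1.76e+05, so δQ = 0.253 × 1.76e+05 = 44500.

(1.76 ± 0.445) × 10^5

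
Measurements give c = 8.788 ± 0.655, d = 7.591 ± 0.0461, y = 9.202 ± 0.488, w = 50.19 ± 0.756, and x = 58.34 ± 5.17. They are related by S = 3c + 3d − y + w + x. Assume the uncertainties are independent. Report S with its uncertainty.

148.5 ± 5.61

Sums and differences: (δS)² = Σ (cᵢ δxᵢ)².
  (3·δc)² = 3.86;  (3·δd)² = 0.0191;  (δy)² = 0.238;  (δw)² = 0.572;  (δx)² = 26.7
δS = √(31.4) = 5.61
S = 148.5.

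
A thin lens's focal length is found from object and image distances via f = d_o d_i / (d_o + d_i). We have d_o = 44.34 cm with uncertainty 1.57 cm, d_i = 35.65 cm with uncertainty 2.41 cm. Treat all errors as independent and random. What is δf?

∂f/∂d_o = (d_i/(d_o+d_i))² = 0.199;  ∂f/∂d_i = (d_o/(d_o+d_i))² = 0.307
δf = √((∂f/∂d_o · δd_o)² + (∂f/∂d_i · δd_i)²) = √(0.0973 + 0.548) = 0.804 cm

0.804 cm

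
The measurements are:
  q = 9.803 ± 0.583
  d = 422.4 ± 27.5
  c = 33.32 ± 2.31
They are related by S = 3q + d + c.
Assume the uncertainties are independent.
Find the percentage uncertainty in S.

5.70%

S is a linear combination, so absolute uncertainties add in quadrature:
  (3·δq)² = 3.06;  (δd)² = 756;  (δc)² = 5.34
δS = √(765) = 27.7
S = 485.1, so δS/S = 27.7/485.1 = 0.0570.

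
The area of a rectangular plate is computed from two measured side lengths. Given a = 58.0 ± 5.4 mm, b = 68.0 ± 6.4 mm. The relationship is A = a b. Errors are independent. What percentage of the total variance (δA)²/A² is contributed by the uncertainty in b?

50.5%

(δA/A)² = (1·δa/a)² + (1·δb/b)²
  a term: (1×0.0931)² = 0.00867
  b term: (1×0.0941)² = 0.00886
Total = 0.0175. Share from b = 0.00886/0.0175 = 0.505.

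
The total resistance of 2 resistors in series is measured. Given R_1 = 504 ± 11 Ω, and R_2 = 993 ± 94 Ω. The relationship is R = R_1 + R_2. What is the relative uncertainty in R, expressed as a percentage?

R is a linear combination, so absolute uncertainties add in quadrature:
  (δR_1)² = 121;  (δR_2)² = 8840
δR = √(8960) = 94.6 Ω
R = 1500 Ω, so δR/R = 94.6/1500 = 0.0632.

6.32%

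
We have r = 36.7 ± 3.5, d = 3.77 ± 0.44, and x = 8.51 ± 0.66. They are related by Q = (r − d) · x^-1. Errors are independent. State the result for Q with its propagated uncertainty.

3.87 ± 0.512

Let u = r − d = 32.9. δu = √(δr² + δd²) = √(12.2 + 0.194) = 3.53, so δu/u = 0.107.
Q is then a monomial in u, x:
δQ/Q = √((δu/u)² + (-1·δx/x)²) = √(0.0115 + 0.00601) = 0.132
Q = 3.87, so δQ = 0.132 × 3.87 = 0.512.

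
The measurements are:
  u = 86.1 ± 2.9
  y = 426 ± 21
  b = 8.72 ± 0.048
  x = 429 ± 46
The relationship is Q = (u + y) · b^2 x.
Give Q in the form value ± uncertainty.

Let w = u + y = 512. δw = √(δu² + δy²) = √(8.41 + 441) = 21.2, so δw/w = 0.0414.
Q is then a monomial in w, b, x:
δQ/Q = √((δw/w)² + (2·δb/b)² + (1·δx/x)²) = √(0.00171 + 0.000121 + 0.0115) = 0.115
Q = 1.67e+07, so δQ = 0.115 × 1.67e+07 = 1.93e+06.

(1.67 ± 0.193) × 10^7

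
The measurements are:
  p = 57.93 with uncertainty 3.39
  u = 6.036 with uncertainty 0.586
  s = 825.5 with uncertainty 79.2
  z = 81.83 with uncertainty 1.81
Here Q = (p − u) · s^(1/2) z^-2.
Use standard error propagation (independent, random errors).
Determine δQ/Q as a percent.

9.30%

Let w = p − u = 51.89. δw = √(δp² + δu²) = √(11.5 + 0.343) = 3.44, so δw/w = 0.0663.
Q is then a monomial in w, s, z:
δQ/Q = √((δw/w)² + (½·δs/s)² + (-2·δz/z)²) = √(0.00439 + 0.00230 + 0.00196) = 0.0930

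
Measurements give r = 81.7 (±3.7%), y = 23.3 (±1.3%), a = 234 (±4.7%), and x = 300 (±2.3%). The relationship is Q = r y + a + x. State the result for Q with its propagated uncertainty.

2440 ± 75.8

Let p = r·y = 1900. δp/p = √((1·δr/r)² + (1·δy/y)²) = √(0.00137 + 0.000169) = 0.0392, so δp = 74.7.
Q = p + a + x: δQ = √(δp² + δa² + δx²) = √(5570 + 121 + 47.6) = 75.8
Q = 2440.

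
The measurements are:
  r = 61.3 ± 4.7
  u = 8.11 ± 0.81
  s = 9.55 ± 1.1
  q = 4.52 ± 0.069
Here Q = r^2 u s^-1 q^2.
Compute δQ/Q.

Each factor contributes (exponent × relative error)² to (δQ/Q)²:
  (2·δr/r)² = (2×0.0767)² = 0.0235;  (1·δu/u)² = (1×0.0999)² = 0.00998;  (-1·δs/s)² = (-1×0.115)² = 0.0133;  (2·δq/q)² = (2×0.0153)² = 0.000932
δQ/Q = √(0.0477) = 0.218

0.218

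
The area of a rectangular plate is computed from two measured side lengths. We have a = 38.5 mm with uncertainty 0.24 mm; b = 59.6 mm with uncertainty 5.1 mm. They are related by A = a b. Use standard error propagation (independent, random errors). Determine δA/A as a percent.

For a monomial A ∝ a, b, fractional errors add in quadrature:
  (1·δa/a)² = (1×0.00623)² = 3.89e-05;  (1·δb/b)² = (1×0.0856)² = 0.00732
δA/A = √(0.00736) = 0.0858

8.58%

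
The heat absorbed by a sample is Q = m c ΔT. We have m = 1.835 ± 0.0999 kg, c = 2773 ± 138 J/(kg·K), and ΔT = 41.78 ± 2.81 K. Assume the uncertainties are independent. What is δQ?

21200 J

Each factor contributes (exponent × relative error)² to (δQ/Q)²:
  (1·δm/m)² = (1×0.0544)² = 0.00296;  (1·δc/c)² = (1×0.0498)² = 0.00248;  (1·δΔT/ΔT)² = (1×0.0673)² = 0.00452
δQ/Q = √(0.00996) = 0.0998
Q = 212600 J, so δQ = 0.0998 × 212600 = 21200 J.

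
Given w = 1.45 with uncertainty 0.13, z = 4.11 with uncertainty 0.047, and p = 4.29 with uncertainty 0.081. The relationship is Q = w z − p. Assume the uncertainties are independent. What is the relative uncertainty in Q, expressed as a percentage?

Let h = w·z = 5.96. δh/h = √((1·δw/w)² + (1·δz/z)²) = √(0.00804 + 0.000131) = 0.0904, so δh = 0.539.
Q = h − p: δQ = √(δh² + δp²) = √(0.290 + 0.00656) = 0.545
Q = 1.67, so δQ/Q = 0.545/1.67 = 0.326.

32.6%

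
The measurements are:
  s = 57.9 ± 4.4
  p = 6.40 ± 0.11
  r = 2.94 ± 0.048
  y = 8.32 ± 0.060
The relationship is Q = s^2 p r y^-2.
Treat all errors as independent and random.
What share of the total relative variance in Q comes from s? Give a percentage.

96.8%

(δQ/Q)² = (2·δs/s)² + (1·δp/p)² + (1·δr/r)² + (-2·δy/y)²
  s term: (2×0.0760)² = 0.0231
  p term: (1×0.0172)² = 0.000295
  r term: (1×0.0163)² = 0.000267
  y term: (-2×0.00721)² = 0.000208
Total = 0.0239. Share from s = 0.0231/0.0239 = 0.968.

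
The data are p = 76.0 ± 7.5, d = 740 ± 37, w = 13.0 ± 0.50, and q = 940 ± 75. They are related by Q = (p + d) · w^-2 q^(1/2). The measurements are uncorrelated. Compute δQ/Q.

Let u = p + d = 816. δu = √(δp² + δd²) = √(56.2 + 1370) = 37.8, so δu/u = 0.0463.
Q is then a monomial in u, w, q:
δQ/Q = √((δu/u)² + (-2·δw/w)² + (½·δq/q)²) = √(0.00214 + 0.00592 + 0.00159) = 0.0982

0.0982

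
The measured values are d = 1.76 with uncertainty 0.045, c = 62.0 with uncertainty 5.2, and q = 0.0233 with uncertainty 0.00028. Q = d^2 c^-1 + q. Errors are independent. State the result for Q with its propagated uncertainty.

0.0733 ± 0.00492

Let p = d^2·c^-1 = 0.0500. δp/p = √((2·δd/d)² + (-1·δc/c)²) = √(0.00261 + 0.00703) = 0.0982, so δp = 0.00491.
Q = p + q: δQ = √(δp² + δq²) = √(2.41e-05 + 7.84e-08) = 0.00492
Q = 0.0733.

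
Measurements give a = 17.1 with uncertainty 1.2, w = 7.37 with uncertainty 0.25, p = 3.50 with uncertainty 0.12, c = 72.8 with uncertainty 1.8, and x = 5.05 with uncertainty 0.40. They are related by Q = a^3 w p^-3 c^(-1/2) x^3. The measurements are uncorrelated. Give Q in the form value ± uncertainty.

Each factor contributes (exponent × relative error)² to (δQ/Q)²:
  (3·δa/a)² = (3×0.0702)² = 0.0443;  (1·δw/w)² = (1×0.0339)² = 0.00115;  (-3·δp/p)² = (-3×0.0343)² = 0.0106;  (−½·δc/c)² = (-0.5×0.0247)² = 0.000153;  (3·δx/x)² = (3×0.0792)² = 0.0565
δQ/Q = √(0.113) = 0.336
Q = 13000, so δQ = 0.336 × 13000 = 4350.

13000 ± 4350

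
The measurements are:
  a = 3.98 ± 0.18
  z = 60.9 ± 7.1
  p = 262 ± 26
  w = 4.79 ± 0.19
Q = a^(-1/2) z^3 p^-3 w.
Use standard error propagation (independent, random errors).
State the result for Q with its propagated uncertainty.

Products/powers → add relative errors in quadrature, weighted by exponent:
  (−½·δa/a)² = (-0.5×0.0452)² = 0.000511;  (3·δz/z)² = (3×0.117)² = 0.122;  (-3·δp/p)² = (-3×0.0992)² = 0.0886;  (1·δw/w)² = (1×0.0397)² = 0.00157
δQ/Q = √(0.213) = 0.462
Q = 0.0302, so δQ = 0.462 × 0.0302 = 0.0139.

0.0302 ± 0.0139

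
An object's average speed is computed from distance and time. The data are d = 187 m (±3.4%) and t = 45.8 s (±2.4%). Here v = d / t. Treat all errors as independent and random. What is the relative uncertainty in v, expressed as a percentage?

Relative error in a monomial: (δv/v)² = Σ (nᵢ · δxᵢ/xᵢ)².
  (1·δd/d)² = (1×0.0340)² = 0.00116;  (-1·δt/t)² = (-1×0.0240)² = 0.000576
δv/v = √(0.00173) = 0.0416

4.16%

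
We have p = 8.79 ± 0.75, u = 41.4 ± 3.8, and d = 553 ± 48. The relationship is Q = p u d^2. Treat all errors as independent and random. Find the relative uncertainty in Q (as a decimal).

0.214

Products/powers → add relative errors in quadrature, weighted by exponent:
  (1·δp/p)² = (1×0.0853)² = 0.00728;  (1·δu/u)² = (1×0.0918)² = 0.00842;  (2·δd/d)² = (2×0.0868)² = 0.0301
δQ/Q = √(0.0458) = 0.214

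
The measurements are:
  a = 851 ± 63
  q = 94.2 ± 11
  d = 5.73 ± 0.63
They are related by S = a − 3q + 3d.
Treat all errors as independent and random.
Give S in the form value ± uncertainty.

586 ± 71.1

Absolute uncertainties add in quadrature for a linear combination:
  (δa)² = 3970;  (3·δq)² = 1090;  (3·δd)² = 3.57
δS = √(5060) = 71.1
S = 586.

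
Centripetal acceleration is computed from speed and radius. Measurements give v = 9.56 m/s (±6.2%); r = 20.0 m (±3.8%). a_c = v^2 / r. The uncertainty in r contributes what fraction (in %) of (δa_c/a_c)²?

(δa_c/a_c)² = (2·δv/v)² + (-1·δr/r)²
  v term: (2×0.0620)² = 0.0154
  r term: (-1×0.0380)² = 0.00144
Total = 0.0168. Share from r = 0.00144/0.0168 = 0.0859.

8.59%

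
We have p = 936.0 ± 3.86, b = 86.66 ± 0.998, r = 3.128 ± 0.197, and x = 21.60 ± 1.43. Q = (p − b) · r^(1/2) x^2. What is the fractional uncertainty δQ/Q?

0.136

Let u = p − b = 849.3. δu = √(δp² + δb²) = √(14.9 + 0.996) = 3.99, so δu/u = 0.00469.
Q is then a monomial in u, r, x:
δQ/Q = √((δu/u)² + (½·δr/r)² + (2·δx/x)²) = √(2.2e-05 + 0.000992 + 0.0175) = 0.136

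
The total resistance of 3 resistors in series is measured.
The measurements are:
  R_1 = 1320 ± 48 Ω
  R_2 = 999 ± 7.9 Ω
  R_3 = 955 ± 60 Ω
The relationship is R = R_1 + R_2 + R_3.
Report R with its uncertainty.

Each term contributes (cᵢ δxᵢ)² to (δR)²:
  (δR_1)² = 2300;  (δR_2)² = 62.4;  (δR_3)² = 3600
δR = √(5970) = 77.2 Ω
R = 3270 Ω.

3270 ± 77.2 Ω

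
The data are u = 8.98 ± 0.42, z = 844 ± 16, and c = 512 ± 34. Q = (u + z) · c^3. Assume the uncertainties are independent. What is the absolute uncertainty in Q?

2.29e+10

Let w = u + z = 853. δw = √(δu² + δz²) = √(0.176 + 256) = 16.0, so δw/w = 0.0188.
Q is then a monomial in w, c:
δQ/Q = √((δw/w)² + (3·δc/c)²) = √(0.000352 + 0.0397) = 0.200
Q = 1.14e+11, so δQ = 0.200 × 1.14e+11 = 2.29e+10.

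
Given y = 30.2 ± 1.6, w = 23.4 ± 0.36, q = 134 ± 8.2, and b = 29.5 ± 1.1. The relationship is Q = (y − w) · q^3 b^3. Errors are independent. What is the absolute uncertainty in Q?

Let u = y − w = 6.80. δu = √(δy² + δw²) = √(2.56 + 0.130) = 1.64, so δu/u = 0.241.
Q is then a monomial in u, q, b:
δQ/Q = √((δu/u)² + (3·δq/q)² + (3·δb/b)²) = √(0.0582 + 0.0337 + 0.0125) = 0.323
Q = 4.2e+11, so δQ = 0.323 × 4.2e+11 = 1.36e+11.

1.36e+11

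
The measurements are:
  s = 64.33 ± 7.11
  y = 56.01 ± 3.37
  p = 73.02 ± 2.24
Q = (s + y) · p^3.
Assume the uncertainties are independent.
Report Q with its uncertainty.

Let u = s + y = 120.3. δu = √(δs² + δy²) = √(50.6 + 11.4) = 7.87, so δu/u = 0.0654.
Q is then a monomial in u, p:
δQ/Q = √((δu/u)² + (3·δp/p)²) = √(0.00427 + 0.00847) = 0.113
Q = 4.685e+07, so δQ = 0.113 × 4.685e+07 = 5.29e+06.

(4.685 ± 0.529) × 10^7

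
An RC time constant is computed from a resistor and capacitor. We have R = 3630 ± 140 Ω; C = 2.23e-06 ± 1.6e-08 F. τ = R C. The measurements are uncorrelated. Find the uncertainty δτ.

0.000318 s

Relative error in a monomial: (δτ/τ)² = Σ (nᵢ · δxᵢ/xᵢ)².
  (1·δR/R)² = (1×0.0386)² = 0.00149;  (1·δC/C)² = (1×0.00717)² = 5.15e-05
δτ/τ = √(0.00154) = 0.0392
τ = 0.00809 s, so δτ = 0.0392 × 0.00809 = 0.000318 s.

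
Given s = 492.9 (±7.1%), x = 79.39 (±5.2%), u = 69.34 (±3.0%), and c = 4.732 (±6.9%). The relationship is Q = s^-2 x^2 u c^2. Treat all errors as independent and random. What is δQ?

9.09

For a monomial Q ∝ s^-2, x^2, u, c^2, fractional errors add in quadrature:
  (-2·δs/s)² = (-2×0.0710)² = 0.0202;  (2·δx/x)² = (2×0.0520)² = 0.0108;  (1·δu/u)² = (1×0.0300)² = 0.000900;  (2·δc/c)² = (2×0.0690)² = 0.0190
δQ/Q = √(0.0509) = 0.226
Q = 40.28, so δQ = 0.226 × 40.28 = 9.09.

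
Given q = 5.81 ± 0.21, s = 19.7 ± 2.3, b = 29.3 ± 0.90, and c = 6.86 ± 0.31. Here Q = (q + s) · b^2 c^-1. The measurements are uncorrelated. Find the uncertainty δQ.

378

Let u = q + s = 25.5. δu = √(δq² + δs²) = √(0.0441 + 5.29) = 2.31, so δu/u = 0.0905.
Q is then a monomial in u, b, c:
δQ/Q = √((δu/u)² + (2·δb/b)² + (-1·δc/c)²) = √(0.00820 + 0.00377 + 0.00204) = 0.118
Q = 3190, so δQ = 0.118 × 3190 = 378.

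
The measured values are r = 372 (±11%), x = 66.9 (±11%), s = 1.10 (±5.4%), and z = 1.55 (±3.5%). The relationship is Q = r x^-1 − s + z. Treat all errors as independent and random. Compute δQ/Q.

Let p = r·x^-1 = 5.56. δp/p = √((1·δr/r)² + (-1·δx/x)²) = √(0.0121 + 0.0121) = 0.156, so δp = 0.865.
Q = p − s + z: δQ = √(δp² + δs² + δz²) = √(0.748 + 0.00353 + 0.00294) = 0.869
Q = 6.01, so δQ/Q = 0.869/6.01 = 0.145.

0.145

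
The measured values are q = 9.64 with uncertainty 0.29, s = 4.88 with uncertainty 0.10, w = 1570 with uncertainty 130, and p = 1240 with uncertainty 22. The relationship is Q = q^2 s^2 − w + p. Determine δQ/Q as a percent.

Let h = q^2·s^2 = 2210. δh/h = √((2·δq/q)² + (2·δs/s)²) = √(0.00362 + 0.00168) = 0.0728, so δh = 161.
Q = h − w + p: δQ = √(δh² + δw² + δp²) = √(26000 + 16900 + 484) = 208
Q = 1880, so δQ/Q = 208/1880 = 0.111.

11.1%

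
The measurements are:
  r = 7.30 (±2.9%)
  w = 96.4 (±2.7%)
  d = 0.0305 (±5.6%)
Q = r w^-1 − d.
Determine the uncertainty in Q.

0.00345

Let p = r·w^-1 = 0.0757. δp/p = √((1·δr/r)² + (-1·δw/w)²) = √(0.000841 + 0.000729) = 0.0396, so δp = 0.00300.
Q = p − d: δQ = √(δp² + δd²) = √(9e-06 + 2.92e-06) = 0.00345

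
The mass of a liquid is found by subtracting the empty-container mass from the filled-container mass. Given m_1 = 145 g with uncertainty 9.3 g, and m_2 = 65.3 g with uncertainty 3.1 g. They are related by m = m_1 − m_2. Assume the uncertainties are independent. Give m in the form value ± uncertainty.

Sums and differences: (δm)² = Σ (cᵢ δxᵢ)².
  (δm_1)² = 86.5;  (δm_2)² = 9.61
δm = √(96.1) = 9.80 g
m = 79.7 g.

79.7 ± 9.80 g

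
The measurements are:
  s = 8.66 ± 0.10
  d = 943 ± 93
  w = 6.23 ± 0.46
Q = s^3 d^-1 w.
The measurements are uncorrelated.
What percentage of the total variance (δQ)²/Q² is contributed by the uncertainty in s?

(δQ/Q)² = (3·δs/s)² + (-1·δd/d)² + (1·δw/w)²
  s term: (3×0.0115)² = 0.00120
  d term: (-1×0.0986)² = 0.00973
  w term: (1×0.0738)² = 0.00545
Total = 0.0164. Share from s = 0.00120/0.0164 = 0.0733.

7.33%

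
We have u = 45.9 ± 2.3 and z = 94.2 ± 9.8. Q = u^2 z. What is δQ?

For a monomial Q ∝ u^2, z, fractional errors add in quadrature:
  (2·δu/u)² = (2×0.0501)² = 0.0100;  (1·δz/z)² = (1×0.104)² = 0.0108
δQ/Q = √(0.0209) = 0.144
Q = 1.98e+05, so δQ = 0.144 × 1.98e+05 = 28700.

28700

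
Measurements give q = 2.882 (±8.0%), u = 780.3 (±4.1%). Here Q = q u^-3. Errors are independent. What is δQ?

Each factor contributes (exponent × relative error)² to (δQ/Q)²:
  (1·δq/q)² = (1×0.0800)² = 0.00640;  (-3·δu/u)² = (-3×0.0410)² = 0.0151
δQ/Q = √(0.0215) = 0.147
Q = 6.066e-09, so δQ = 0.147 × 6.066e-09 = 8.9e-10.

8.9e-10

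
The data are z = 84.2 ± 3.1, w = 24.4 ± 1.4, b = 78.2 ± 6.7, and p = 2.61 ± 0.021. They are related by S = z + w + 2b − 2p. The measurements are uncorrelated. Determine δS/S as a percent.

5.32%

Each term contributes (cᵢ δxᵢ)² to (δS)²:
  (δz)² = 9.61;  (δw)² = 1.96;  (2·δb)² = 180;  (2·δp)² = 0.00176
δS = √(191) = 13.8
S = 260, so δS/S = 13.8/260 = 0.0532.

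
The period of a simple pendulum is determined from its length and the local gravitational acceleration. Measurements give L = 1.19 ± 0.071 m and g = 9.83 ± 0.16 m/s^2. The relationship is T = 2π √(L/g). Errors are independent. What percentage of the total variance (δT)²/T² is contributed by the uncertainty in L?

(δT/T)² = (½·δL/L)² + (−½·δg/g)²
  L term: (0.5×0.0597)² = 0.000890
  g term: (-0.5×0.0163)² = 6.62e-05
Total = 0.000956. Share from L = 0.000890/0.000956 = 0.931.

93.1%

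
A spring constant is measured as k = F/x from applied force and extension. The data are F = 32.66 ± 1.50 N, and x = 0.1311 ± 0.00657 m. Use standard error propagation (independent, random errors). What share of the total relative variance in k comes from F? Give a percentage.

45.6%

(δk/k)² = (1·δF/F)² + (-1·δx/x)²
  F term: (1×0.0459)² = 0.00211
  x term: (-1×0.0501)² = 0.00251
Total = 0.00462. Share from F = 0.00211/0.00462 = 0.456.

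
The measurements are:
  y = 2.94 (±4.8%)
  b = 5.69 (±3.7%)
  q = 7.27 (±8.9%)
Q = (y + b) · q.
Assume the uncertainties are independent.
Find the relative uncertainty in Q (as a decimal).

0.0937

Let u = y + b = 8.63. δu = √(δy² + δb²) = √(0.0199 + 0.0443) = 0.253, so δu/u = 0.0294.
Q is then a monomial in u, q:
δQ/Q = √((δu/u)² + (1·δq/q)²) = √(0.000863 + 0.00792) = 0.0937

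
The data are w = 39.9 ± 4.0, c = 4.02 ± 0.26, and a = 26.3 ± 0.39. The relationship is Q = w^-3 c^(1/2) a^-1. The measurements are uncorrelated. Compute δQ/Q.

Each factor contributes (exponent × relative error)² to (δQ/Q)²:
  (-3·δw/w)² = (-3×0.100)² = 0.0905;  (½·δc/c)² = (0.5×0.0647)² = 0.00105;  (-1·δa/a)² = (-1×0.0148)² = 0.000220
δQ/Q = √(0.0917) = 0.303

0.303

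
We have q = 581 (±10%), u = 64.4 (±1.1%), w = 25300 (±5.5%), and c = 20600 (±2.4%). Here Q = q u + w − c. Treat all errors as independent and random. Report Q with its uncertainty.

42100 ± 4040

Let p = q·u = 37400. δp/p = √((1·δq/q)² + (1·δu/u)²) = √(0.0100 + 0.000121) = 0.101, so δp = 3760.
Q = p + w − c: δQ = √(δp² + δw² + δc²) = √(1.42e+07 + 1.94e+06 + 2.44e+05) = 4040
Q = 42100.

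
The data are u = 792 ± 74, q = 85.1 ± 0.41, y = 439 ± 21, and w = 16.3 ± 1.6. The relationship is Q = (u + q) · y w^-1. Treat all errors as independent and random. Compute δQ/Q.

0.138

Let h = u + q = 877. δh = √(δu² + δq²) = √(5480 + 0.168) = 74.0, so δh/h = 0.0844.
Q is then a monomial in h, y, w:
δQ/Q = √((δh/h)² + (1·δy/y)² + (-1·δw/w)²) = √(0.00712 + 0.00229 + 0.00964) = 0.138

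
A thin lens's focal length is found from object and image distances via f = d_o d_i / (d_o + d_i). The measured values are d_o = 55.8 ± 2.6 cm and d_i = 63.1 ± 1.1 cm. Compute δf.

∂f/∂d_o = (d_i/(d_o+d_i))² = 0.282;  ∂f/∂d_i = (d_o/(d_o+d_i))² = 0.220
δf = √((∂f/∂d_o · δd_o)² + (∂f/∂d_i · δd_i)²) = √(0.536 + 0.0587) = 0.771 cm

0.771 cm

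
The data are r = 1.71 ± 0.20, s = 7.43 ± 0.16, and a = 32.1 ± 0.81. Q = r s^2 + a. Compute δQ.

11.8

Let p = r·s^2 = 94.4. δp/p = √((1·δr/r)² + (2·δs/s)²) = √(0.0137 + 0.00185) = 0.125, so δp = 11.8.
Q = p + a: δQ = √(δp² + δa²) = √(138 + 0.656) = 11.8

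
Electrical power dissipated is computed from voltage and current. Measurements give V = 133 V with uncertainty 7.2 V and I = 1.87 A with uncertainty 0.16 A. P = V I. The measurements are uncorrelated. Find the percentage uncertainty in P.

Products/powers → add relative errors in quadrature, weighted by exponent:
  (1·δV/V)² = (1×0.0541)² = 0.00293;  (1·δI/I)² = (1×0.0856)² = 0.00732
δP/P = √(0.0103) = 0.101

10.1%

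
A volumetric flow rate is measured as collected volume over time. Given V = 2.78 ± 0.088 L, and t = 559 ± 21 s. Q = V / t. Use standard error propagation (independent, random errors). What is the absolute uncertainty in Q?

0.000244 L/s

Products/powers → add relative errors in quadrature, weighted by exponent:
  (1·δV/V)² = (1×0.0317)² = 0.00100;  (-1·δt/t)² = (-1×0.0376)² = 0.00141
δQ/Q = √(0.00241) = 0.0491
Q = 0.00497 L/s, so δQ = 0.0491 × 0.00497 = 0.000244 L/s.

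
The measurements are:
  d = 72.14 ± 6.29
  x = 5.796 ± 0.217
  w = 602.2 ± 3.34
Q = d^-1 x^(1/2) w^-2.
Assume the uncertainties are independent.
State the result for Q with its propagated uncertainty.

(9.203 ± 0.827) × 10^-8

Since Q is a product/quotient, work with relative uncertainties:
  (-1·δd/d)² = (-1×0.0872)² = 0.00760;  (½·δx/x)² = (0.5×0.0374)² = 0.000350;  (-2·δw/w)² = (-2×0.00555)² = 0.000123
δQ/Q = √(0.00808) = 0.0899
Q = 9.203e-08, so δQ = 0.0899 × 9.203e-08 = 8.27e-09.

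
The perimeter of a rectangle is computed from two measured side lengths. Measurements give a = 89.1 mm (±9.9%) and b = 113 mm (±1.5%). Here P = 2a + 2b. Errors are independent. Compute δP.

Absolute uncertainties add in quadrature for a linear combination:
  (2·δa)² = 311;  (2·δb)² = 11.5
δP = √(323) = 18.0 mm

18.0 mm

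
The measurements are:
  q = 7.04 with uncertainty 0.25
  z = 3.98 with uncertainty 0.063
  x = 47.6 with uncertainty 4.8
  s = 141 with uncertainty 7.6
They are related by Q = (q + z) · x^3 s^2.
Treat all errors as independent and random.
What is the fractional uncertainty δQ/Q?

0.322

Let u = q + z = 11.0. δu = √(δq² + δz²) = √(0.0625 + 0.00397) = 0.258, so δu/u = 0.0234.
Q is then a monomial in u, x, s:
δQ/Q = √((δu/u)² + (3·δx/x)² + (2·δs/s)²) = √(0.000547 + 0.0915 + 0.0116) = 0.322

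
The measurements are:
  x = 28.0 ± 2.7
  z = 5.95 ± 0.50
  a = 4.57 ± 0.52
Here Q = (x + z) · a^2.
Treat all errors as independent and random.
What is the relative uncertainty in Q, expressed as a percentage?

24.2%

Let u = x + z = 34.0. δu = √(δx² + δz²) = √(7.29 + 0.250) = 2.75, so δu/u = 0.0809.
Q is then a monomial in u, a:
δQ/Q = √((δu/u)² + (2·δa/a)²) = √(0.00654 + 0.0518) = 0.242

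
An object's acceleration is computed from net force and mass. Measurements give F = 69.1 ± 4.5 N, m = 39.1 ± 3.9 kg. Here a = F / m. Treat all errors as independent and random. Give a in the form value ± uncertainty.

1.77 ± 0.211 m/s^2

Since a is a product/quotient, work with relative uncertainties:
  (1·δF/F)² = (1×0.0651)² = 0.00424;  (-1·δm/m)² = (-1×0.0997)² = 0.00995
δa/a = √(0.0142) = 0.119
a = 1.77 m/s^2, so δa = 0.119 × 1.77 = 0.211 m/s^2.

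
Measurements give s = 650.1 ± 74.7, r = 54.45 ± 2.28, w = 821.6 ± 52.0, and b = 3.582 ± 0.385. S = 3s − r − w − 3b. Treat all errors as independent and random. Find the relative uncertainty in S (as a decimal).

For a sum/difference, combine absolute errors in quadrature:
  (3·δs)² = 50200;  (δr)² = 5.20;  (δw)² = 2700;  (3·δb)² = 1.33
δS = √(52900) = 230
S = 1064, so δS/S = 230/1064 = 0.216.

0.216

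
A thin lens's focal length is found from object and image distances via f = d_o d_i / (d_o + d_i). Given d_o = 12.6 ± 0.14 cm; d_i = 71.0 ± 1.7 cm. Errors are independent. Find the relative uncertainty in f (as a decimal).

0.0101

∂f/∂d_o = (d_i/(d_o+d_i))² = 0.721;  ∂f/∂d_i = (d_o/(d_o+d_i))² = 0.0227
δf = √((∂f/∂d_o · δd_o)² + (∂f/∂d_i · δd_i)²) = √(0.0102 + 0.00149) = 0.108 cm
f = 10.7 cm, so δf/f = 0.108/10.7 = 0.0101.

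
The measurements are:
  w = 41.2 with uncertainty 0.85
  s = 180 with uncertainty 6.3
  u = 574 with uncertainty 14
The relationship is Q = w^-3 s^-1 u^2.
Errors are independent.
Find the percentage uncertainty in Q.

Q is a product of powers, so relative uncertainties combine in quadrature:
  (-3·δw/w)² = (-3×0.0206)² = 0.00383;  (-1·δs/s)² = (-1×0.0350)² = 0.00122;  (2·δu/u)² = (2×0.0244)² = 0.00238
δQ/Q = √(0.00744) = 0.0862

8.62%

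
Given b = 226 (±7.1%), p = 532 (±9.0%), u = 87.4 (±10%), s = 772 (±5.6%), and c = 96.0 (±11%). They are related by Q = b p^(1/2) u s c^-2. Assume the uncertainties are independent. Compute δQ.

10000

Since Q is a product/quotient, work with relative uncertainties:
  (1·δb/b)² = (1×0.0710)² = 0.00504;  (½·δp/p)² = (0.5×0.0900)² = 0.00202;  (1·δu/u)² = (1×0.100)² = 0.0100;  (1·δs/s)² = (1×0.0560)² = 0.00314;  (-2·δc/c)² = (-2×0.110)² = 0.0484
δQ/Q = √(0.0686) = 0.262
Q = 38200, so δQ = 0.262 × 38200 = 10000.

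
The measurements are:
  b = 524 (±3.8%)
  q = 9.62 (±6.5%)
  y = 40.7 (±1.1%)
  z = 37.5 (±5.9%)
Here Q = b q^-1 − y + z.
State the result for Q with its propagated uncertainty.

Let p = b·q^-1 = 54.5. δp/p = √((1·δb/b)² + (-1·δq/q)²) = √(0.00144 + 0.00423) = 0.0753, so δp = 4.10.
Q = p − y + z: δQ = √(δp² + δy² + δz²) = √(16.8 + 0.200 + 4.90) = 4.68
Q = 51.3.

51.3 ± 4.68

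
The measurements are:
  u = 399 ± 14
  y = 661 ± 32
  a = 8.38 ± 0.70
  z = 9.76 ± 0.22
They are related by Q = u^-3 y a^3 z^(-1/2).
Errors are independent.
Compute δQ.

Q is a product of powers, so relative uncertainties combine in quadrature:
  (-3·δu/u)² = (-3×0.0351)² = 0.0111;  (1·δy/y)² = (1×0.0484)² = 0.00234;  (3·δa/a)² = (3×0.0835)² = 0.0628;  (−½·δz/z)² = (-0.5×0.0225)² = 0.000127
δQ/Q = √(0.0763) = 0.276
Q = 0.00196, so δQ = 0.276 × 0.00196 = 0.000542.

0.000542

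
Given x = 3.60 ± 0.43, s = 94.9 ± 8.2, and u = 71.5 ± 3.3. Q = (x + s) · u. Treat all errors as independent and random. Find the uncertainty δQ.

Let w = x + s = 98.5. δw = √(δx² + δs²) = √(0.185 + 67.2) = 8.21, so δw/w = 0.0834.
Q is then a monomial in w, u:
δQ/Q = √((δw/w)² + (1·δu/u)²) = √(0.00695 + 0.00213) = 0.0953
Q = 7040, so δQ = 0.0953 × 7040 = 671.

671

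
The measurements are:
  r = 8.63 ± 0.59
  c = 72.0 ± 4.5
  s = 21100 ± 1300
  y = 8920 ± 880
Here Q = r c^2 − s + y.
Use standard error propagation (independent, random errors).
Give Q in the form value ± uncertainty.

32600 ± 6560

Let p = r·c^2 = 44700. δp/p = √((1·δr/r)² + (2·δc/c)²) = √(0.00467 + 0.0156) = 0.142, so δp = 6370.
Q = p − s + y: δQ = √(δp² + δs² + δy²) = √(4.06e+07 + 1.69e+06 + 7.74e+05) = 6560
Q = 32600.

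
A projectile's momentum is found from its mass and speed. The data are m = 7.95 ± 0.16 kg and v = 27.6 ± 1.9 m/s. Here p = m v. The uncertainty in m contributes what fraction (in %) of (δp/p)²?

7.87%

(δp/p)² = (1·δm/m)² + (1·δv/v)²
  m term: (1×0.0201)² = 0.000405
  v term: (1×0.0688)² = 0.00474
Total = 0.00514. Share from m = 0.000405/0.00514 = 0.0787.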